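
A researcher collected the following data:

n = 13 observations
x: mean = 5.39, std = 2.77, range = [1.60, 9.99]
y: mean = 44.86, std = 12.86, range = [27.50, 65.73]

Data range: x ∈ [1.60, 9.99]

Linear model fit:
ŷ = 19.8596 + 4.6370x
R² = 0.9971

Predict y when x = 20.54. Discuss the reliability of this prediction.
ŷ = 115.1036, but this is extrapolation (above the data range [1.60, 9.99]) and may be unreliable.

Prediction calculation:
ŷ = 19.8596 + 4.6370 × 20.54
ŷ = 115.1036

Reliability:
- Data range: x ∈ [1.60, 9.99]
- Prediction point: x = 20.54 is 10.55 units above the observed range → this is EXTRAPOLATION, not interpolation

Why that matters here:
- The standard error of prediction grows with (x − x̄)², and x = 20.54 is far from x̄ = 5.39
- There are no observations near this x to validate the fitted line there
- R² describes fit only over the sampled x values; it says nothing about behaviour beyond them

Report the number if required, but flag clearly that it is an extrapolation.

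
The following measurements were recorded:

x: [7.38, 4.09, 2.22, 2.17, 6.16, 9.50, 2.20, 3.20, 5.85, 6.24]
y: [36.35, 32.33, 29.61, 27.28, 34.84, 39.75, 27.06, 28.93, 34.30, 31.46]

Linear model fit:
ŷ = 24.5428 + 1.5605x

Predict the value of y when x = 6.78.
ŷ = 35.1230

Plug x = 6.78 into the fitted line:

ŷ = 24.5428 + 1.5605 × 6.78
ŷ = 24.5428 + 10.5802
ŷ = 35.1230

This is a point prediction; actual observations scatter around it by roughly the residual standard deviation.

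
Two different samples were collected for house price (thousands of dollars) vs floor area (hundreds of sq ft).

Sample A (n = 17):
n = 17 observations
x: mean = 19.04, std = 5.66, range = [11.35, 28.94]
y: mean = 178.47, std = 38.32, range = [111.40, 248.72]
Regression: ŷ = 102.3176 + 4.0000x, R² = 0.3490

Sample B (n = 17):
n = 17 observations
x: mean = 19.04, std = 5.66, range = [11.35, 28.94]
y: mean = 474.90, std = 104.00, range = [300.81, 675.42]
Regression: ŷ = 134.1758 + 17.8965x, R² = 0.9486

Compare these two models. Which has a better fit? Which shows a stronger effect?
Model B has the better fit (R² = 0.9486 vs 0.3490). Model B shows the stronger effect (|β₁| = 17.8965 vs 4.0000).

Model Comparison:

Which explains more variance? (R²)
- Model A: R² = 0.3490 → 34.90% of variance in house price explained
- Model B: R² = 0.9486 → 94.86% of variance in house price explained
- 0.9486 > 0.3490 → Model B has the better fit

Effect size (slope magnitude):
- Model A: β₁ = 4.0000 → predicted house price rises 4.0000 thousand dollars per additional hundred sq ft of floor area
- Model B: β₁ = 17.8965 → predicted house price rises 17.8965 thousand dollars per additional hundred sq ft of floor area
- |4.0000| < |17.8965| → Model B shows the stronger marginal effect

Notes:
- The two samples could reflect different populations, time periods, or measurement quality.
- A better fit (higher R²) doesn't necessarily mean a more important relationship.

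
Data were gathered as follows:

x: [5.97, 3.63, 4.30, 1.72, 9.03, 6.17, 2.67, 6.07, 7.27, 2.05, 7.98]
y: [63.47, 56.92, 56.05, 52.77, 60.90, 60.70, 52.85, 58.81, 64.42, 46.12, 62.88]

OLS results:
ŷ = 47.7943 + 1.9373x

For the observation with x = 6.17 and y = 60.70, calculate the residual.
Residual = 0.9526

The residual is the difference between the actual value and the predicted value:

Residual = y - ŷ

Step 1: Calculate predicted value
ŷ = 47.7943 + 1.9373 × 6.17
ŷ = 59.7474

Step 2: Calculate residual
Residual = 60.70 - 59.7474
Residual = 0.9526

Interpretation: the model underestimates the actual value by 0.9526 at this point (positive residual → observation lies above the fitted line).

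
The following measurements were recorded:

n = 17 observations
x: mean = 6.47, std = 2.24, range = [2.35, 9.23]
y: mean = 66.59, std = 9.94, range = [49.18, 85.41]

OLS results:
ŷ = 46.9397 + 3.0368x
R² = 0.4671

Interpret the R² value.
R² = 0.4671 means 46.71% of the variation in y is explained by the linear relationship with x. This indicates a moderate fit.

R² (coefficient of determination) measures the proportion of variance in y explained by the regression model.

Here R² = 0.4671:
- Explained: 46.71% of the variation in y
- Unexplained (residual): 100% − 46.71% = 53.29%
- Rule of thumb (below 0.3 weak; 0.3 to below 0.7 moderate; 0.7 and above strong) → moderate

Note: R² never decreases when predictors are added, so it should not be used alone to compare models of different size.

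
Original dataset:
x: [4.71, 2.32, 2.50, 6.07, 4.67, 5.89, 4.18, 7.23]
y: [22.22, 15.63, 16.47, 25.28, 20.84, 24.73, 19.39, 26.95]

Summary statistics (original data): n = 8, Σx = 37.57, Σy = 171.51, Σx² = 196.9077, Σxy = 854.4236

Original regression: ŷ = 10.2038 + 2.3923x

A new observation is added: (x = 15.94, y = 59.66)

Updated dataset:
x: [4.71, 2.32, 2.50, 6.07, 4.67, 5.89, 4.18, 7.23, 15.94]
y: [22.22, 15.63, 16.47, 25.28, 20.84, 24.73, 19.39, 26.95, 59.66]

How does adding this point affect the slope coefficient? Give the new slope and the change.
The slope changes from 2.3923 to 3.2442 (change of +0.8519, or +35.6%).

x = 15.94 lies well outside the original x-range [2.32, 7.23] (x̄ ≈ 4.70), so this observation has high leverage and can move the slope substantially.

Step 1: Update the sums with the new point (n goes from 8 to 9)
Σx  = 37.57 + 15.94 = 53.51
Σy  = 171.51 + 59.66 = 231.17
Σx² = 196.9077 + 15.94² = 196.9077 + 254.0836 = 450.9913
Σxy = 854.4236 + 15.94×59.66 = 854.4236 + 950.9804 = 1805.4040

Step 2: Recompute the slope with b₁ = (nΣxy − ΣxΣy) / (nΣx² − (Σx)²)
Numerator   = 9×1805.4040 − 53.51×231.17 = 16248.6360 − 12369.9067 = 3878.7293
Denominator = 9×450.9913 − 53.51² = 4058.9217 − 2863.3201 = 1195.6016
b₁(new) = 3878.7293 / 1195.6016 = 3.2442

(Same formula on the original sums: (8×854.4236 − 37.57×171.51) / (8×196.9077 − 37.57²) = 391.7581 / 163.7567 = 2.3923, matching the given fit.)

Step 3: Change in slope
Δβ₁ = 3.2442 − 2.3923 = +0.8519
Relative change = +0.8519 / 2.3923 × 100% = +35.6%
→ the slope increases when the point is added.

A high-leverage point only changes the slope if it is off the original line; here y = 59.66 is above the original trend, so the slope increases.
In practice: refit with and without it and report both if conclusions differ; check such a point for data-entry or measurement error.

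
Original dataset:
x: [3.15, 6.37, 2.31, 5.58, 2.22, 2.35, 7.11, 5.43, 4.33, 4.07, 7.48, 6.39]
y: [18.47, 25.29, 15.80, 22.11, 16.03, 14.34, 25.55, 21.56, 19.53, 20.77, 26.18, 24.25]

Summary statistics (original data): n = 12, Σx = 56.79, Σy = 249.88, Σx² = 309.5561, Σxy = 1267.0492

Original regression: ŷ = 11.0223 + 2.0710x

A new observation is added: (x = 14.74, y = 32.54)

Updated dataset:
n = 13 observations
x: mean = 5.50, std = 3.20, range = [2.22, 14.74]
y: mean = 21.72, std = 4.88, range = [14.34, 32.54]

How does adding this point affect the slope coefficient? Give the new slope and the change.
The slope changes from 2.0710 to 1.4464 (change of -0.6246, or -30.2%).

The new point has HIGH LEVERAGE: x = 14.74 is far from the original mean x̄ = 56.79/12 ≈ 4.73 (original range [2.22, 7.48]).

Step 1: Update the sums with the new point (n goes from 12 to 13)
Σx  = 56.79 + 14.74 = 71.53
Σy  = 249.88 + 32.54 = 282.42
Σx² = 309.5561 + 14.74² = 309.5561 + 217.2676 = 526.8237
Σxy = 1267.0492 + 14.74×32.54 = 1267.0492 + 479.6396 = 1746.6888

Step 2: Recompute the slope with b₁ = (nΣxy − ΣxΣy) / (nΣx² − (Σx)²)
Numerator   = 13×1746.6888 − 71.53×282.42 = 22706.9544 − 20201.5026 = 2505.4518
Denominator = 13×526.8237 − 71.53² = 6848.7081 − 5116.5409 = 1732.1672
b₁(new) = 2505.4518 / 1732.1672 = 1.4464

(Same formula on the original sums: (12×1267.0492 − 56.79×249.88) / (12×309.5561 − 56.79²) = 1013.9052 / 489.5691 = 2.0710, matching the given fit.)

Step 3: Change in slope
Δβ₁ = 1.4464 − 2.0710 = -0.6246
Relative change = -0.6246 / 2.0710 × 100% = -30.2%
→ the slope decreases when the point is added.

A high-leverage point only changes the slope if it is off the original line; here y = 32.54 is below the original trend, so the slope decreases.
In practice: examine leverage (hᵢ) and Cook's distance rather than deleting it automatically.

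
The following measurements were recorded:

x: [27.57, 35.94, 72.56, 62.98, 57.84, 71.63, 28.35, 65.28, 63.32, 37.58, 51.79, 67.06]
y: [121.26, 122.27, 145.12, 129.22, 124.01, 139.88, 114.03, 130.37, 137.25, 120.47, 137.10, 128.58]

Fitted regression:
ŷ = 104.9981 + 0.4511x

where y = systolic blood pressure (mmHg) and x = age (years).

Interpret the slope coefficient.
For each additional year of age, predicted blood pressure increases by approximately 0.4511 mmHg.

β₁ = 0.4511 is the change in predicted blood pressure (mmHg) per additional year of age.

Interpretation:
- Age up by 1 year → predicted blood pressure increases by 0.4511 mmHg
- The effect is assumed constant over the observed range of x (linearity)

The intercept β₀ = 104.9981 is the predicted blood pressure when age = 0; since the smallest observed x is 27.57, this is an extrapolation and mainly anchors the line.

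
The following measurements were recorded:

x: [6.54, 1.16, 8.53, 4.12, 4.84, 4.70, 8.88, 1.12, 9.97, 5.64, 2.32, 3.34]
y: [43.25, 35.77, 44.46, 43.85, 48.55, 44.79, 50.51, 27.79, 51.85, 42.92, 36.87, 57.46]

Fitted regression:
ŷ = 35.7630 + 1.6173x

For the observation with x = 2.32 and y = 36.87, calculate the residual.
Residual = -2.6451

The residual is the difference between the actual value and the predicted value:

Residual = y - ŷ

Step 1: Calculate predicted value
ŷ = 35.7630 + 1.6173 × 2.32
ŷ = 39.5151

Step 2: Calculate residual
Residual = 36.87 - 39.5151
Residual = -2.6451

Sign check: y < ŷ, so the point is below the line and the fit overestimates here.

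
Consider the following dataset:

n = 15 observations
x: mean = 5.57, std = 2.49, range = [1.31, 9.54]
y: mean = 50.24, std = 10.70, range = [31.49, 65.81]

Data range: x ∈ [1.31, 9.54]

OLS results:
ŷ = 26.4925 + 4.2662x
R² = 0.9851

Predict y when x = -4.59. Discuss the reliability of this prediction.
ŷ = 6.9106 (extrapolation — x = -4.59 lies outside [1.31, 9.54], so reliability is low).

Prediction calculation:
ŷ = 26.4925 + 4.2662 × (-4.59)
ŷ = 6.9106

Reliability:
- Data range: x ∈ [1.31, 9.54]
- Prediction point: x = -4.59 is 5.90 units below the observed range → this is EXTRAPOLATION, not interpolation

Why that matters here:
- There are no observations near this x to validate the fitted line there
- The standard error of prediction grows with (x − x̄)², and x = -4.59 is far from x̄ = 5.57
- R² describes fit only over the sampled x values; it says nothing about behaviour beyond them

The R² = 0.9851 only validates the fit within [1.31, 9.54]; treat ŷ = 6.9106 with caution.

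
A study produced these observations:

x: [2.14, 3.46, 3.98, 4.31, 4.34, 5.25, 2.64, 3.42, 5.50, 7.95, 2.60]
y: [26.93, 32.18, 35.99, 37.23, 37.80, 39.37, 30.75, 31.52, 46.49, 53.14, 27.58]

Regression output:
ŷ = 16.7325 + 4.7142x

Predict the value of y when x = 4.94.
ŷ = 40.0206

x = 4.94 lies inside the observed range [2.14, 7.95], so the fitted equation applies directly:

ŷ = 16.7325 + 4.7142 × 4.94
ŷ = 16.7325 + 23.2881
ŷ = 40.0206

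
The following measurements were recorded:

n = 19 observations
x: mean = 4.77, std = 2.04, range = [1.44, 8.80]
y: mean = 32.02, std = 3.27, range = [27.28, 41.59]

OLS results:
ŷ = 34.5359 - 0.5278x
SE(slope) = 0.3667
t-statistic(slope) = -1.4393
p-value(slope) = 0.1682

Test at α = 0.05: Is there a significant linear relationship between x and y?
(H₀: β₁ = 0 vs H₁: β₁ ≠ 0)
p-value = 0.1682 ≥ α = 0.05, so we fail to reject H₀. The relationship is not significant.

Hypothesis test for the slope coefficient:

H₀: β₁ = 0 (no linear relationship)
H₁: β₁ ≠ 0 (linear relationship exists)

Test statistic: t = β̂₁ / SE(β̂₁) = -0.5278 / 0.3667 = -1.4393

p = 0.1682: how often a slope estimate this far from 0 (in SE units) would arise by chance if β₁ were truly 0.

Decision rule: reject H₀ if p-value < α.
p-value = 0.1682 ≥ α = 0.05 → fail to reject H₀.

At α = 0.05 the data do not provide convincing evidence of a nonzero slope.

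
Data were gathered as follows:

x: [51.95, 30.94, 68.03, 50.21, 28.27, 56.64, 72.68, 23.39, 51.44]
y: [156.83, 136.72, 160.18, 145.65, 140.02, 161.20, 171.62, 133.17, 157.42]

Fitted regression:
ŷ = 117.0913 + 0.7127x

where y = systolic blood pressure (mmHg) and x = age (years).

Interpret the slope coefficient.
For each additional year of age, predicted blood pressure increases by approximately 0.7127 mmHg.

β₁ = 0.7127 is the change in predicted blood pressure (mmHg) per additional year of age.

Interpretation:
- Age up by 1 year → predicted blood pressure increases by 0.7127 mmHg
- This is a linear approximation: the same per-unit change is assumed across the whole observed x range
- The slope describes association in these data, not necessarily a causal effect

The intercept β₀ = 117.0913 is the predicted blood pressure when age = 0; since the smallest observed x is 23.39, this is an extrapolation and mainly anchors the line.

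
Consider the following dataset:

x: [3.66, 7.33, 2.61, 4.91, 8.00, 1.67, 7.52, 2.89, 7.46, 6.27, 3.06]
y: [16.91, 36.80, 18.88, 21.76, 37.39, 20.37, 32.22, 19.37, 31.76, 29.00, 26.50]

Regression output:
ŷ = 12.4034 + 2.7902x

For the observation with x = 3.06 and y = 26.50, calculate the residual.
Residual = 5.5586

The residual is the difference between the actual value and the predicted value:

Residual = y - ŷ

Step 1: Calculate predicted value
ŷ = 12.4034 + 2.7902 × 3.06
ŷ = 20.9414

Step 2: Calculate residual
Residual = 26.50 - 20.9414
Residual = 5.5586

Sign check: y > ŷ, so the point is above the line and the fit underestimates here.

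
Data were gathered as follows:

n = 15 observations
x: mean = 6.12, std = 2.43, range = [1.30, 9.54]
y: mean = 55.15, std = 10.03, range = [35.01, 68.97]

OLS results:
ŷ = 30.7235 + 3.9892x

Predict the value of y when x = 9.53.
ŷ = 68.7406

x = 9.53 lies inside the observed range [1.30, 9.54], so the fitted equation applies directly:

ŷ = 30.7235 + 3.9892 × 9.53
ŷ = 30.7235 + 38.0171
ŷ = 68.7406

This is the fitted mean response at that x — an individual observation would come with a wider prediction interval.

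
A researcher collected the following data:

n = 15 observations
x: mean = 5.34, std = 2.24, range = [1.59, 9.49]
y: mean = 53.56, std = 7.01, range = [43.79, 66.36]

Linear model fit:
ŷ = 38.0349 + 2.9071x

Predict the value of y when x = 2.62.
ŷ = 45.6515

To predict y for x = 2.62, substitute into the regression equation:

ŷ = 38.0349 + 2.9071 × 2.62
ŷ = 38.0349 + 7.6166
ŷ = 45.6515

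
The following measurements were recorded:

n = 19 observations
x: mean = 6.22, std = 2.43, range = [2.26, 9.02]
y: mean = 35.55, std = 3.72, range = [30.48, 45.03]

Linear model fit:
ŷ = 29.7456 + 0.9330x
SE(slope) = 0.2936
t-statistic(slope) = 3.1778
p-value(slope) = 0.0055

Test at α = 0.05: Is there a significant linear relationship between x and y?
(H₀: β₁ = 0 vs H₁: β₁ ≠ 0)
p-value = 0.0055 < α = 0.05, so we reject H₀. The relationship is significant.

Hypothesis test for the slope coefficient:

H₀: β₁ = 0 (no linear relationship)
H₁: β₁ ≠ 0 (linear relationship exists)

Test statistic: t = β̂₁ / SE(β̂₁) = 0.9330 / 0.2936 = 3.1778

The p-value (0.0055) is the probability, under H₀, of a t-statistic at least as extreme as |t| = 3.1778 (two-sided, df = n − 2 = 17).

Decision rule: reject H₀ if p-value < α.
p-value = 0.0055 < α = 0.05 → reject H₀.

Conclusion: the linear association between x and y is significant at the 5% level.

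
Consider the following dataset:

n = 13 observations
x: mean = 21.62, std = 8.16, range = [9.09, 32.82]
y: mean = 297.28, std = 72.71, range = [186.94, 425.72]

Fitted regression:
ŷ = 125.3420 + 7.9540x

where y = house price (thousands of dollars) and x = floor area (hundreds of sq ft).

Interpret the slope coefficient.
An increase of one hundred sq ft in floor area is associated with a 7.9540 thousand dollars increase in predicted house price.

The slope β₁ = 7.9540 gives the rate at which the fitted house price changes with floor area.

Interpretation:
- Floor area up by 1 hundred sq ft → predicted house price increases by 7.9540 thousand dollars
- This is a linear approximation: the same per-unit change is assumed across the whole observed x range

(β₀ = 125.3420 is the fitted value at x = 0 and is not part of the slope interpretation.)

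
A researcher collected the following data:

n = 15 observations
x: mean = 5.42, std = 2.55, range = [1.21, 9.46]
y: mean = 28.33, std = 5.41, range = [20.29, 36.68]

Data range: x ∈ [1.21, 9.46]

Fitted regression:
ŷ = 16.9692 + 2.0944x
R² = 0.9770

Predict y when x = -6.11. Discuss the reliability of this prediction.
ŷ = 4.1724 (extrapolation — x = -6.11 lies outside [1.21, 9.46], so reliability is low).

Prediction calculation:
ŷ = 16.9692 + 2.0944 × (-6.11)
ŷ = 4.1724

Reliability:
- Data range: x ∈ [1.21, 9.46]
- Prediction point: x = -6.11 is 7.32 units below the observed range → this is EXTRAPOLATION, not interpolation

Why that matters here:
- The standard error of prediction grows with (x − x̄)², and x = -6.11 is far from x̄ = 5.42
- R² describes fit only over the sampled x values; it says nothing about behaviour beyond them

A defensible statement: 'if the linear trend continued to x = -6.11, y would be about 4.1724' — the premise is untested.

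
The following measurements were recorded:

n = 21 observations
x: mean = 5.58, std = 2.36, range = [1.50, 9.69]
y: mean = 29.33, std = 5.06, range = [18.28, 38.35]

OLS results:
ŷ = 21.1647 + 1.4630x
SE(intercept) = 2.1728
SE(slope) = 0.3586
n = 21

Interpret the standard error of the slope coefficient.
The slope 1.4630 is pinned down to within about ±0.3586 (one SE) by these data — relative uncertainty 24.5%, i.e. moderately precise.

SE(β̂₁) = 0.3586 says: if we drew many samples of n = 21 from the same population and refit each time, the fitted slopes would scatter with a standard deviation of roughly 0.3586 around the true β₁.

Relative precision:
- SE / |β̂₁| = 0.3586 / 1.4630 = 24.5%
- Rule of thumb (under 20%: precise; 20% to under 50%: moderately precise; 50% or more: imprecise) → moderately precise

Link to the t-test: t = β̂₁ / SE(β̂₁) = 1.4630 / 0.3586 = 4.0798, the statistic for H₀: β₁ = 0.

What drives SE(β̂₁): more residual scatter → larger SE; larger n (here n = 21) → smaller SE.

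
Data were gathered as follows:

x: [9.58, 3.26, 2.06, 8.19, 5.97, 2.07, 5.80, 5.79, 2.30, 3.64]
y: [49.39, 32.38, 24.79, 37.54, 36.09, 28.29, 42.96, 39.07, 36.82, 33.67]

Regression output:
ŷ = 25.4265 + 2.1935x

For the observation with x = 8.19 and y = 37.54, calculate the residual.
Residual = -5.8513

The residual is the difference between the actual value and the predicted value:

Residual = y - ŷ

Step 1: Calculate predicted value
ŷ = 25.4265 + 2.1935 × 8.19
ŷ = 43.3913

Step 2: Calculate residual
Residual = 37.54 - 43.3913
Residual = -5.8513

The residual is negative, so the observed y = 37.54 sits below the regression line (the line overestimates it by 5.8513).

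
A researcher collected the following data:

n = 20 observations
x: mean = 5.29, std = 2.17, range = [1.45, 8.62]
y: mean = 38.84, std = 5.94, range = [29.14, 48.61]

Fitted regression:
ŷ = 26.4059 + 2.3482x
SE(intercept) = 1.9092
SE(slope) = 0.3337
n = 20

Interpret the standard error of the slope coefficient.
SE(slope) = 0.3337 measures the uncertainty in the estimated slope. The coefficient is estimated precisely (SE/|β̂₁| = 14.2%).

SE(β̂₁) = s / √Sxx, where s is the residual standard deviation and Sxx = Σ(x − x̄)². It is the yardstick for how far β̂₁ = 2.3482 could plausibly be from the true slope.

Relative precision:
- SE / |β̂₁| = 0.3337 / 2.3482 = 14.2%
- Rule of thumb (under 20%: precise; 20% to under 50%: moderately precise; 50% or more: imprecise) → precise

Link to interval estimation: a confidence interval for β₁ is β̂₁ ± t* × 0.3337, so SE sets the half-width per unit of t*.

What drives SE(β̂₁): wider spread of x values → smaller SE; larger n (here n = 20) → smaller SE.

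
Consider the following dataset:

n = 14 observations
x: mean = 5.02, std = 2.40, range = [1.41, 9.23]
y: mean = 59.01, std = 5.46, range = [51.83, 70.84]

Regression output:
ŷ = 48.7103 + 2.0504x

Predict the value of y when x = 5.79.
ŷ = 60.5821

Plug x = 5.79 into the fitted line:

ŷ = 48.7103 + 2.0504 × 5.79
ŷ = 48.7103 + 11.8718
ŷ = 60.5821

This is a point prediction; actual observations scatter around it by roughly the residual standard deviation.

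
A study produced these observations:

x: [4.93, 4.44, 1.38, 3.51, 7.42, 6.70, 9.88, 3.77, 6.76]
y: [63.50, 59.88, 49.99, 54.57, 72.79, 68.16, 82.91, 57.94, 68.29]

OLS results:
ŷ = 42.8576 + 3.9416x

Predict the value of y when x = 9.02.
ŷ = 78.4108

x = 9.02 lies inside the observed range [1.38, 9.88], so the fitted equation applies directly:

ŷ = 42.8576 + 3.9416 × 9.02
ŷ = 42.8576 + 35.5532
ŷ = 78.4108

This is a point prediction; actual observations scatter around it by roughly the residual standard deviation.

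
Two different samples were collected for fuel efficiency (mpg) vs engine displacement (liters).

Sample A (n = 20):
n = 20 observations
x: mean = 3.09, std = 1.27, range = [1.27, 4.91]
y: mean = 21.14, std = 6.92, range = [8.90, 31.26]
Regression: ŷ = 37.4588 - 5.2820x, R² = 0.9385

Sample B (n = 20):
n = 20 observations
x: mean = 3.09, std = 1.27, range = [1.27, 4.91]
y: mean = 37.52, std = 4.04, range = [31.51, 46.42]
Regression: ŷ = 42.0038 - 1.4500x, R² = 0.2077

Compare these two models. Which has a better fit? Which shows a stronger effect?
Model A has the better fit (R² = 0.9385 vs 0.2077). Model A shows the stronger effect (|β₁| = 5.2820 vs 1.4500).

Model Comparison:

Which explains more variance? (R²)
- Model A: R² = 0.9385 → 93.85% of variance in fuel efficiency explained
- Model B: R² = 0.2077 → 20.77% of variance in fuel efficiency explained
- 0.9385 > 0.2077 → Model A has the better fit

Strength of effect — compare |β₁|:
- Model A: β₁ = -5.2820 → predicted fuel efficiency falls 5.2820 mpg per additional liter of engine displacement
- Model B: β₁ = -1.4500 → predicted fuel efficiency falls 1.4500 mpg per additional liter of engine displacement
- |-5.2820| > |-1.4500| → Model A shows the stronger marginal effect

Note: The two samples could reflect different populations, time periods, or measurement quality.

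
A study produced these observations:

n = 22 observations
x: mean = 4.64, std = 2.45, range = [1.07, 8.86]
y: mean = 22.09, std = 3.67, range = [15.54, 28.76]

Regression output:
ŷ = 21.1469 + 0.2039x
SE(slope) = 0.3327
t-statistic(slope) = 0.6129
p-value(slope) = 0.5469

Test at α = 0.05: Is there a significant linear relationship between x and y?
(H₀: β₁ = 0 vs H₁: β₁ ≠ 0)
p-value = 0.5469 ≥ α = 0.05, so we fail to reject H₀. The relationship is not significant.

Hypothesis test for the slope coefficient:

H₀: β₁ = 0 (no linear relationship)
H₁: β₁ ≠ 0 (linear relationship exists)

Test statistic: t = β̂₁ / SE(β̂₁) = 0.2039 / 0.3327 = 0.6129

The p-value (0.5469) is the probability, under H₀, of a t-statistic at least as extreme as |t| = 0.6129 (two-sided, df = n − 2 = 20).

Decision rule: reject H₀ if p-value < α.
p-value = 0.5469 ≥ α = 0.05 → fail to reject H₀.

There is not sufficient evidence at the 5% significance level to conclude that a linear relationship exists between x and y.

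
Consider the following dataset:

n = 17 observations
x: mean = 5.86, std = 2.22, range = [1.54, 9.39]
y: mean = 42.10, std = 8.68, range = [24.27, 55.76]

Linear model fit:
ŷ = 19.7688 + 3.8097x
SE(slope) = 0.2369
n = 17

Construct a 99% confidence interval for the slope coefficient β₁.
The 99% CI for β₁ is (3.1116, 4.5078)

Confidence interval for the slope:

The 99% CI for β₁ is: β̂₁ ± t*(α/2, n-2) × SE(β̂₁)

Step 1: Find critical t-value
- Confidence level = 0.99
- Degrees of freedom = n - 2 = 17 - 2 = 15
- t*(α/2, 15) = 2.9467

Step 2: Calculate margin of error
Margin = 2.9467 × 0.2369 = 0.6981

Step 3: Construct interval
CI = 3.8097 ± 0.6981
CI = (3.1116, 4.5078)

Interpretation: intervals built this way capture the true β₁ in 99% of repeated samples; here the plausible range for the per-unit effect of x on y is 3.1116 to 4.5078.
The interval does not include 0, suggesting a significant linear relationship.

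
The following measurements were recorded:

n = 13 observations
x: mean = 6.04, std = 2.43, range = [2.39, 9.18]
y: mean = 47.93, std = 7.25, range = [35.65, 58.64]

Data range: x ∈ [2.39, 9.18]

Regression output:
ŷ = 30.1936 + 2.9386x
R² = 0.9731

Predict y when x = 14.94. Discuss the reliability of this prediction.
ŷ = 74.0963, but this is extrapolation (above the data range [2.39, 9.18]) and may be unreliable.

Prediction calculation:
ŷ = 30.1936 + 2.9386 × 14.94
ŷ = 74.0963

Reliability:
- Data range: x ∈ [2.39, 9.18]
- Prediction point: x = 14.94 is 5.76 units above the observed range → this is EXTRAPOLATION, not interpolation

Why that matters here:
- The standard error of prediction grows with (x − x̄)², and x = 14.94 is far from x̄ = 6.04
- There are no observations near this x to validate the fitted line there
- R² describes fit only over the sampled x values; it says nothing about behaviour beyond them

Report the number if required, but flag clearly that it is an extrapolation.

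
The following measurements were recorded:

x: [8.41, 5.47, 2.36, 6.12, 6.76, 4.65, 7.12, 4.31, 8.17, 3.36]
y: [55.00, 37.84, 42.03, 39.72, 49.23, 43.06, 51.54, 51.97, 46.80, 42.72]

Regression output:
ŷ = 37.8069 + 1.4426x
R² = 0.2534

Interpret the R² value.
About 25.34% of the variability in y is accounted for by the regression on x (R² = 0.2534) — a weak linear fit.

R² (coefficient of determination) measures the proportion of variance in y explained by the regression model.

Here R² = 0.2534:
- Explained: 25.34% of the variation in y
- Unexplained (residual): 100% − 25.34% = 74.66%
- Rule of thumb (below 0.3 weak; 0.3 to below 0.7 moderate; 0.7 and above strong) → weak

Calculation: R² = 1 − (SS_res / SS_tot), where SS_res is the sum of squared residuals and SS_tot the total sum of squares.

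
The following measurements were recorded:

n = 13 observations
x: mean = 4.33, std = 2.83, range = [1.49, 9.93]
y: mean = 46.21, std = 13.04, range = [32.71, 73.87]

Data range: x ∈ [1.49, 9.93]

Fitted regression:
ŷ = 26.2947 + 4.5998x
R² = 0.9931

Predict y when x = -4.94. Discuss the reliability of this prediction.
ŷ = 3.5717 (extrapolation — x = -4.94 lies outside [1.49, 9.93], so reliability is low).

Prediction calculation:
ŷ = 26.2947 + 4.5998 × (-4.94)
ŷ = 3.5717

Reliability:
- Data range: x ∈ [1.49, 9.93]
- Prediction point: x = -4.94 is 6.43 units below the observed range → this is EXTRAPOLATION, not interpolation

Why that matters here:
- There are no observations near this x to validate the fitted line there
- The linear relationship may not hold outside the observed range

Report the number if required, but flag clearly that it is an extrapolation.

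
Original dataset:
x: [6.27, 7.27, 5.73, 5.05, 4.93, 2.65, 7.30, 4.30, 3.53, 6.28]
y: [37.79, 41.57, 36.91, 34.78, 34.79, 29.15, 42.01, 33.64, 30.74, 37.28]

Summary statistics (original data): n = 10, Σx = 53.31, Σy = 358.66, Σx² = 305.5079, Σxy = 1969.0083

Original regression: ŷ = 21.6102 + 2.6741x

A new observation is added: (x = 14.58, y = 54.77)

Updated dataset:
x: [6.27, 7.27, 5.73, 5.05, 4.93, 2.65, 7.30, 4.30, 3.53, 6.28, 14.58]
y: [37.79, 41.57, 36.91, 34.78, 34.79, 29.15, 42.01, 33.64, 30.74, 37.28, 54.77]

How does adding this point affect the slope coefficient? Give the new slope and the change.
The slope changes from 2.6741 to 2.1795 (change of -0.4946, or -18.5%).

The new point has HIGH LEVERAGE: x = 14.58 is far from the original mean x̄ = 53.31/10 ≈ 5.33 (original range [2.65, 7.30]).

Step 1: Update the sums with the new point (n goes from 10 to 11)
Σx  = 53.31 + 14.58 = 67.89
Σy  = 358.66 + 54.77 = 413.43
Σx² = 305.5079 + 14.58² = 305.5079 + 212.5764 = 518.0843
Σxy = 1969.0083 + 14.58×54.77 = 1969.0083 + 798.5466 = 2767.5549

Step 2: Recompute the slope with b₁ = (nΣxy − ΣxΣy) / (nΣx² − (Σx)²)
Numerator   = 11×2767.5549 − 67.89×413.43 = 30443.1039 − 28067.7627 = 2375.3412
Denominator = 11×518.0843 − 67.89² = 5698.9273 − 4609.0521 = 1089.8752
b₁(new) = 2375.3412 / 1089.8752 = 2.1795

(Same formula on the original sums: (10×1969.0083 − 53.31×358.66) / (10×305.5079 − 53.31²) = 569.9184 / 213.1229 = 2.6741, matching the given fit.)

Step 3: Change in slope
Δβ₁ = 2.1795 − 2.6741 = -0.4946
Relative change = -0.4946 / 2.6741 × 100% = -18.5%
→ the slope decreases when the point is added.

Because the point sits below the extension of the original line at a high-leverage x, it tilts the fit down.
In practice: investigate whether it comes from the same population as the rest of the sample.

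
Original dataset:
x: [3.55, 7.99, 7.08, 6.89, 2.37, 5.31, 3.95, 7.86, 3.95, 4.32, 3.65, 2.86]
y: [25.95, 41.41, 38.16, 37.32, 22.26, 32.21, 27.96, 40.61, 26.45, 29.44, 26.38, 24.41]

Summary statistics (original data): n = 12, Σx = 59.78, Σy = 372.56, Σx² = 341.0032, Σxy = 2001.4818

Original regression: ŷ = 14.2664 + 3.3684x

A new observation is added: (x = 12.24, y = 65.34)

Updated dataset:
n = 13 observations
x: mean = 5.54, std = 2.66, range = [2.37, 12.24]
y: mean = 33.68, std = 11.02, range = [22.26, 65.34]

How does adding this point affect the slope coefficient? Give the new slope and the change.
New slope β₁ = 4.0867 versus 3.3684 before: a change of +0.7183 (+21.3%).

x = 12.24 lies well outside the original x-range [2.37, 7.99] (x̄ ≈ 4.98), so this observation has high leverage and can move the slope substantially.

Step 1: Update the sums with the new point (n goes from 12 to 13)
Σx  = 59.78 + 12.24 = 72.02
Σy  = 372.56 + 65.34 = 437.90
Σx² = 341.0032 + 12.24² = 341.0032 + 149.8176 = 490.8208
Σxy = 2001.4818 + 12.24×65.34 = 2001.4818 + 799.7616 = 2801.2434

Step 2: Recompute the slope with b₁ = (nΣxy − ΣxΣy) / (nΣx² − (Σx)²)
Numerator   = 13×2801.2434 − 72.02×437.90 = 36416.1642 − 31537.5580 = 4878.6062
Denominator = 13×490.8208 − 72.02² = 6380.6704 − 5186.8804 = 1193.7900
b₁(new) = 4878.6062 / 1193.7900 = 4.0867

(Same formula on the original sums: (12×2001.4818 − 59.78×372.56) / (12×341.0032 − 59.78²) = 1746.1448 / 518.3900 = 3.3684, matching the given fit.)

Step 3: Change in slope
Δβ₁ = 4.0867 − 3.3684 = +0.7183
Relative change = +0.7183 / 3.3684 × 100% = +21.3%
→ the slope increases when the point is added.

A high-leverage point only changes the slope if it is off the original line; here y = 65.34 is above the original trend, so the slope increases.
In practice: investigate whether it comes from the same population as the rest of the sample; refit with and without it and report both if conclusions differ.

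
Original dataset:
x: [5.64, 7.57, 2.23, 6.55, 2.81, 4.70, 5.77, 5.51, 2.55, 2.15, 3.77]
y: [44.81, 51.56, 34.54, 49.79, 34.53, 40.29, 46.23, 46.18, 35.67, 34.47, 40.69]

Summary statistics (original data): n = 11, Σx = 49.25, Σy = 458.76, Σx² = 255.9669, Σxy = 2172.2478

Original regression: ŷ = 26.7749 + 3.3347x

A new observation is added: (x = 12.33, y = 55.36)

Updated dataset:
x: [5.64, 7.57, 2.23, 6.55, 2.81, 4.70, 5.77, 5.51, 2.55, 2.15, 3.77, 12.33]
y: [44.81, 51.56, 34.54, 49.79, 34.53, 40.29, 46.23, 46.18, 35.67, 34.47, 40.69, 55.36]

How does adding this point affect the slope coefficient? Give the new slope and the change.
Adding the point moves β₁ from 3.3347 to 2.3541, i.e. it decreases by 0.9806 (-29.4%).

x = 12.33 lies well outside the original x-range [2.15, 7.57] (x̄ ≈ 4.48), so this observation has high leverage and can move the slope substantially.

Step 1: Update the sums with the new point (n goes from 11 to 12)
Σx  = 49.25 + 12.33 = 61.58
Σy  = 458.76 + 55.36 = 514.12
Σx² = 255.9669 + 12.33² = 255.9669 + 152.0289 = 407.9958
Σxy = 2172.2478 + 12.33×55.36 = 2172.2478 + 682.5888 = 2854.8366

Step 2: Recompute the slope with b₁ = (nΣxy − ΣxΣy) / (nΣx² − (Σx)²)
Numerator   = 12×2854.8366 − 61.58×514.12 = 34258.0392 − 31659.5096 = 2598.5296
Denominator = 12×407.9958 − 61.58² = 4895.9496 − 3792.0964 = 1103.8532
b₁(new) = 2598.5296 / 1103.8532 = 2.3541

(Same formula on the original sums: (11×2172.2478 − 49.25×458.76) / (11×255.9669 − 49.25²) = 1300.7958 / 390.0734 = 3.3347, matching the given fit.)

Step 3: Change in slope
Δβ₁ = 2.3541 − 3.3347 = -0.9806
Relative change = -0.9806 / 3.3347 × 100% = -29.4%
→ the slope decreases when the point is added.

A high-leverage point only changes the slope if it is off the original line; here y = 55.36 is below the original trend, so the slope decreases.
In practice: refit with and without it and report both if conclusions differ; check such a point for data-entry or measurement error.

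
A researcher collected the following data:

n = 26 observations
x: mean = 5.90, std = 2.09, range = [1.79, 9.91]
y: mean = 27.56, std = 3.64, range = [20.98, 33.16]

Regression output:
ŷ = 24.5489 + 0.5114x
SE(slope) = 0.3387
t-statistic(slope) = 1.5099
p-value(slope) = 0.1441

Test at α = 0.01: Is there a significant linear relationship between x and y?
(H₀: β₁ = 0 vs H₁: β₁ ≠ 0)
p-value = 0.1441 ≥ α = 0.01, so we fail to reject H₀. The relationship is not significant.

Hypothesis test for the slope coefficient:

H₀: β₁ = 0 (no linear relationship)
H₁: β₁ ≠ 0 (linear relationship exists)

Test statistic: t = β̂₁ / SE(β̂₁) = 0.5114 / 0.3387 = 1.5099

The p-value (0.1441) is the probability, under H₀, of a t-statistic at least as extreme as |t| = 1.5099 (two-sided, df = n − 2 = 24).

Decision rule: reject H₀ if p-value < α.
p-value = 0.1441 ≥ α = 0.01 → fail to reject H₀.

There is not sufficient evidence at the 1% significance level to conclude that a linear relationship exists between x and y.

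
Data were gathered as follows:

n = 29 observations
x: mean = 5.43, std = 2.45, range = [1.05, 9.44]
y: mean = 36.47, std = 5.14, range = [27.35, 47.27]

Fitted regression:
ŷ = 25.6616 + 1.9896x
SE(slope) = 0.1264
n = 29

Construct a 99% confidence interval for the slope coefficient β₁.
The 99% CI for β₁ is (1.6394, 2.3398)

Confidence interval for the slope:

The 99% CI for β₁ is: β̂₁ ± t*(α/2, n-2) × SE(β̂₁)

Step 1: Find critical t-value
- Confidence level = 0.99
- Degrees of freedom = n - 2 = 29 - 2 = 27
- t*(α/2, 27) = 2.7707

Step 2: Calculate margin of error
Margin = 2.7707 × 0.1264 = 0.3502

Step 3: Construct interval
CI = 1.9896 ± 0.3502
CI = (1.6394, 2.3398)

Interpretation: each one-unit increase in x is associated with a change in mean y of between 1.6394 and 2.3398, with 99% confidence.
The interval does not include 0, suggesting a significant linear relationship.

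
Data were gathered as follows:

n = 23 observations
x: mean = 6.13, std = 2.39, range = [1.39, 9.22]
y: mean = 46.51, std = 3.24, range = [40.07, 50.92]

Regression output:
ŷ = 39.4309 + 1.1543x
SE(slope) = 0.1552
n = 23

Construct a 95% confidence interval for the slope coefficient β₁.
The 95% CI for β₁ is (0.8315, 1.4771)

Confidence interval for the slope:

The 95% CI for β₁ is: β̂₁ ± t*(α/2, n-2) × SE(β̂₁)

Step 1: Find critical t-value
- Confidence level = 0.95
- Degrees of freedom = n - 2 = 23 - 2 = 21
- t*(α/2, 21) = 2.0796

Step 2: Calculate margin of error
Margin = 2.0796 × 0.1552 = 0.3228

Step 3: Construct interval
CI = 1.1543 ± 0.3228
CI = (0.8315, 1.4771)

Interpretation: We are 95% confident that the true slope β₁ lies between 0.8315 and 1.4771.
Both endpoints are positive, so the data support a genuinely positive slope at this confidence level.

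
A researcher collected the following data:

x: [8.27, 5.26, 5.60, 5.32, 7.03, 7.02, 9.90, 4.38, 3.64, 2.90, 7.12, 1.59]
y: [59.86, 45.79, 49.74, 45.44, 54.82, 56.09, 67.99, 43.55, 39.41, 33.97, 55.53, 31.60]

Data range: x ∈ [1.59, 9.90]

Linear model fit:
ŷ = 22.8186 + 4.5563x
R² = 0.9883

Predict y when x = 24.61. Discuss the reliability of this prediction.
ŷ = 134.9491, but this is extrapolation (above the data range [1.59, 9.90]) and may be unreliable.

Prediction calculation:
ŷ = 22.8186 + 4.5563 × 24.61
ŷ = 134.9491

Reliability:
- Data range: x ∈ [1.59, 9.90]
- Prediction point: x = 24.61 is 14.71 units above the observed range → this is EXTRAPOLATION, not interpolation

Why that matters here:
- There are no observations near this x to validate the fitted line there
- Real relationships often flatten, saturate, or turn nonlinear at extremes

Report the number if required, but flag clearly that it is an extrapolation.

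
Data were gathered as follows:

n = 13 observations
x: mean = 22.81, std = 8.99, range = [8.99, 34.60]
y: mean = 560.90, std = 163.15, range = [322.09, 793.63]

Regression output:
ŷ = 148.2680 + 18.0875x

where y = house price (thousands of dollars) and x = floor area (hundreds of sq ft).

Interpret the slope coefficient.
For each additional hundred sq ft of floor area, predicted house price increases by approximately 18.0875 thousand dollars.

β₁ = 18.0875 is the change in predicted house price (thousand dollars) per additional hundred sq ft of floor area.

Interpretation:
- Floor area up by 1 hundred sq ft → predicted house price increases by 18.0875 thousand dollars
- This is a linear approximation: the same per-unit change is assumed across the whole observed x range
- The slope describes association in these data, not necessarily a causal effect

(β₀ = 148.2680 is the fitted value at x = 0 and is not part of the slope interpretation.)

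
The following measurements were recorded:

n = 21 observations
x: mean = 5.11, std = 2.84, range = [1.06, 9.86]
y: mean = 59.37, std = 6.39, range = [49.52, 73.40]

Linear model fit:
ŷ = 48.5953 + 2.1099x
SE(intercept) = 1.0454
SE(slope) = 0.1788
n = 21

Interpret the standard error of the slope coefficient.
SE(β̂₁) = 0.1788 is the estimated standard deviation of the slope estimate across repeated samples; relative to β̂₁ = 2.1099 that is 8.5%, a precise estimate.

SE(β̂₁) = s / √Sxx, where s is the residual standard deviation and Sxx = Σ(x − x̄)². It is the yardstick for how far β̂₁ = 2.1099 could plausibly be from the true slope.

Relative precision:
- SE / |β̂₁| = 0.1788 / 2.1099 = 8.5%
- Rule of thumb (under 20%: precise; 20% to under 50%: moderately precise; 50% or more: imprecise) → precise

Link to interval estimation: a confidence interval for β₁ is β̂₁ ± t* × 0.1788, so SE sets the half-width per unit of t*.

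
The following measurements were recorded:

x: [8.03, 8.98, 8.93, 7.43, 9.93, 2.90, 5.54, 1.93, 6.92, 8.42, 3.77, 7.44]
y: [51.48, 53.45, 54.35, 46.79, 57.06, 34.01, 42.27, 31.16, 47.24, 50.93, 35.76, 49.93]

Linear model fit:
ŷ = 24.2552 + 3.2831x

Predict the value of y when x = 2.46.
ŷ = 32.3316

Plug x = 2.46 into the fitted line:

ŷ = 24.2552 + 3.2831 × 2.46
ŷ = 24.2552 + 8.0764
ŷ = 32.3316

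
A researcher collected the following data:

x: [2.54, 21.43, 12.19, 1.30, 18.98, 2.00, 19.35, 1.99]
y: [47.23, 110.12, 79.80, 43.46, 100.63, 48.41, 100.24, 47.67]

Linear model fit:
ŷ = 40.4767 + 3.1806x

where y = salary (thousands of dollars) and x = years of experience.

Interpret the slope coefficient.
For each additional year of experience, predicted salary increases by approximately 3.1806 thousand dollars.

β₁ = 3.1806 is the change in predicted salary (thousand dollars) per additional year of experience.

Interpretation:
- Experience up by 1 year → predicted salary increases by 3.1806 thousand dollars
- The effect is assumed constant over the observed range of x (linearity)

The intercept β₀ = 40.4767 is the predicted salary when experience = 0; since the smallest observed x is 1.30, this is an extrapolation and mainly anchors the line.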